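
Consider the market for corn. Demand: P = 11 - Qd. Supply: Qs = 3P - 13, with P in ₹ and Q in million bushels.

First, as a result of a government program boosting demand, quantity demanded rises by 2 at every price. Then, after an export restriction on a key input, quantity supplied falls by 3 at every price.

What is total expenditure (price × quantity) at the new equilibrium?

Solve the original market: 11 - P = 3P - 13, hence P = 6 and Q = 5.
The shock moves the curves to Qd = 13 - P and Qs = 3P - 16.
Setting them equal: 13 - P = 3P - 16 → 29 = 4P, so P = 7.25 and Q = 5.75.
New expenditure = 7.25 × 5.75 = 41.6875.

41.6875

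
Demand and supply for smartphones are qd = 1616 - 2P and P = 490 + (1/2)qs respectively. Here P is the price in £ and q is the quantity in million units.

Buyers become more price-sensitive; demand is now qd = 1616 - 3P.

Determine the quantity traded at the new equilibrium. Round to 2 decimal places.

Before the shock: 1616 - 2P = 2P - 980 ⇒ 2596 = 4P ⇒ P = 649, q = 318.
With the change applied: demand qd = 1616 - 3P, supply qs = 2P - 980.
Equate the new curves: 1616 - 3P = 2P - 980, giving 2596 = 5P, P = 519.2, q = 58.4.

58.40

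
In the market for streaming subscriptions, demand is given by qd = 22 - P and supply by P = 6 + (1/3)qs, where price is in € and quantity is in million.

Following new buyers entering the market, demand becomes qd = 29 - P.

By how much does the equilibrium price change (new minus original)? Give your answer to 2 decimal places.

Original equilibrium: 22 - P = 3P - 18 gives 40 = 4P, so P = 10 and q = 12.
With the change applied: demand qd = 29 - P, supply qs = 3P - 18.
New equilibrium: 29 - P = 3P - 18 ⇒ 47 = 4P ⇒ P = 11.75, q = 17.25.
ΔP = 11.75 − 10 = +1.75.

+1.75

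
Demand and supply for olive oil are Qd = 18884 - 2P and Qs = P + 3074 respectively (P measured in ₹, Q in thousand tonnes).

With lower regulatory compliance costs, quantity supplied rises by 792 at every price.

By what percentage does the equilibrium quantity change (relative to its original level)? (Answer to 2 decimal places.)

+6.33

Before the shock: 18884 - 2P = P + 3074 ⇒ 15810 = 3P ⇒ P = 5270, Q = 8344.
After the shift, demand is Qd = 18884 - 2P and supply is Qs = P + 3866.
New equilibrium: 18884 - 2P = P + 3866 ⇒ 15018 = 3P ⇒ P = 5006, Q = 8872.
%ΔQ = (8872 − 8344) / 8344 × 100 = +6.33%.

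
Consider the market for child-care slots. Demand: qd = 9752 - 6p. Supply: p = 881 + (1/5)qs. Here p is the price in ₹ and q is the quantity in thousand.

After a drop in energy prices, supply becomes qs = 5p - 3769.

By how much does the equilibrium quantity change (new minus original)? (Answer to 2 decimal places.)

+346.91

Initially, 9752 - 6p = 5p - 4405, so 14157 = 11p and p = 1287, q = 2030.
The new curves are qd = 9752 - 6p (demand) and qs = 5p - 3769 (supply).
Clearing the new market: 9752 - 6p = 5p - 3769, so p = 13521/11 ≈ 1229.1818 and q = 26146/11 ≈ 2376.9091.
Δq = 2376.9091 − 2030 = +346.91.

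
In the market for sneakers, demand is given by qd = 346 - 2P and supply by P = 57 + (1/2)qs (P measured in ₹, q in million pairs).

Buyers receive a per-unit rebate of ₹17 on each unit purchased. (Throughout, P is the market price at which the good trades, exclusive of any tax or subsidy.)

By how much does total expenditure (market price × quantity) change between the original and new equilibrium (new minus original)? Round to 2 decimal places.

+3085.50

Solve the original market: 346 - 2P = 2P - 114, hence P = 115 and q = 116.
Since buyers' out-of-pocket price is the market price minus the rebate, the effective demand curve becomes qd = 380 - 2P.
Clearing the new market: 380 - 2P = 2P - 114, so P = 123.5 and q = 133.
Expenditure moves from 115×116 = 13340 to 123.5×133 = 16425.5; change = +3085.50.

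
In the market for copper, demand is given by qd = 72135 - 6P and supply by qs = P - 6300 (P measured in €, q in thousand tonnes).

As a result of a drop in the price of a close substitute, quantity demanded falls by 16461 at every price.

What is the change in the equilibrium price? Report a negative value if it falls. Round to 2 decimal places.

Initially, 72135 - 6P = P - 6300, so 78435 = 7P and P = 11205, q = 4905.
The shock moves the curves to qd = 55674 - 6P and qs = P - 6300.
Clearing the new market: 55674 - 6P = P - 6300, so P = 61974/7 ≈ 8853.4286 and q = 17874/7 ≈ 2553.4286.
ΔP = 8853.4286 − 11205 = -2351.57.

-2351.57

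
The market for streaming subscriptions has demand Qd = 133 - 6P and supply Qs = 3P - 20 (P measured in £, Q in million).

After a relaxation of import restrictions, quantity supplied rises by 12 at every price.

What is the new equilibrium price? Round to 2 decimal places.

Solve the original market: 133 - 6P = 3P - 20, hence P = 17 and Q = 31.
After the shift, demand is Qd = 133 - 6P and supply is Qs = 3P - 8.
Setting them equal: 133 - 6P = 3P - 8 → 141 = 9P, so P = 47/3 ≈ 15.6667 and Q = 39.

15.67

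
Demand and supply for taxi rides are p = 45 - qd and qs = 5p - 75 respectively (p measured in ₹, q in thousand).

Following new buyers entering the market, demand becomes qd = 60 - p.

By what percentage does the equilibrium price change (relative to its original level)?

+12.5

Original equilibrium: 45 - p = 5p - 75 gives 120 = 6p, so p = 20 and q = 25.
With the change applied: demand qd = 60 - p, supply qs = 5p - 75.
Equate the new curves: 60 - p = 5p - 75, giving 135 = 6p, p = 22.5, q = 37.5.
%Δp = (22.5 − 20) / 20 × 100 = +12.5%.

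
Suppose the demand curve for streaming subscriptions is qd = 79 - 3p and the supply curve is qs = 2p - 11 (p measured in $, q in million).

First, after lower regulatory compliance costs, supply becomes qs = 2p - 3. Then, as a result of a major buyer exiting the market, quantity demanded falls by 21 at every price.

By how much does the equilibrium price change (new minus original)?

Initially, 79 - 3p = 2p - 11, so 90 = 5p and p = 18, q = 25.
With the change applied: demand qd = 58 - 3p, supply qs = 2p - 3.
New equilibrium: 58 - 3p = 2p - 3 ⇒ 61 = 5p ⇒ p = 12.2, q = 21.4.
Δp = 12.2 − 18 = -5.8.

-5.8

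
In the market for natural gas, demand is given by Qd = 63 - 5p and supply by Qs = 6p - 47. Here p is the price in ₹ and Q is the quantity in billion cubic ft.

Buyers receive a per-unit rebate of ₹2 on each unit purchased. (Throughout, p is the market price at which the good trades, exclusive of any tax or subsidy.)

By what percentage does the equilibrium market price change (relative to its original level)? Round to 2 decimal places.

Before the shock: 63 - 5p = 6p - 47 ⇒ 110 = 11p ⇒ p = 10, Q = 13.
Since buyers' out-of-pocket price is the market price minus the rebate, the effective demand curve becomes Qd = 73 - 5p.
New equilibrium: 73 - 5p = 6p - 47 ⇒ 120 = 11p ⇒ p = 120/11 ≈ 10.9091, Q = 203/11 ≈ 18.4545.
%Δp = (10.9091 − 10) / 10 × 100 = +9.09%.

+9.09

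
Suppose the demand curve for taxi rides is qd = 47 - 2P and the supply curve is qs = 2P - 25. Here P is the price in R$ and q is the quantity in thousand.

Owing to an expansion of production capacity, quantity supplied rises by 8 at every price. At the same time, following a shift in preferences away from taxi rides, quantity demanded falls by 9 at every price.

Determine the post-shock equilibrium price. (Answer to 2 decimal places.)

13.75

Initially, 47 - 2P = 2P - 25, so 72 = 4P and P = 18, q = 11.
After the shift, demand is qd = 38 - 2P and supply is qs = 2P - 17.
Setting them equal: 38 - 2P = 2P - 17 → 55 = 4P, so P = 13.75 and q = 10.5.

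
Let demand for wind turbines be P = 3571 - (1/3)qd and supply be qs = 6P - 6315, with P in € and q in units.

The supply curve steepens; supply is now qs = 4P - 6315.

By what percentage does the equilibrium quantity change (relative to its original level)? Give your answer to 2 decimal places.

Solve the original market: 10713 - 3P = 6P - 6315, hence P = 1892 and q = 5037.
The shock moves the curves to qd = 10713 - 3P and qs = 4P - 6315.
Clearing the new market: 10713 - 3P = 4P - 6315, so P = 17028/7 ≈ 2432.5714 and q = 23907/7 ≈ 3415.2857.
%Δq = (3415.2857 − 5037) / 5037 × 100 = -32.20%.

-32.20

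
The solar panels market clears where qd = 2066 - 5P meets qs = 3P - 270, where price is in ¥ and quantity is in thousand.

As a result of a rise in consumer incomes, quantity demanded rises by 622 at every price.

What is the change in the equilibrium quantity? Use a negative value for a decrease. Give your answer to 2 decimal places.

+233.25

Before the shock: 2066 - 5P = 3P - 270 ⇒ 2336 = 8P ⇒ P = 292, q = 606.
With the change applied: demand qd = 2688 - 5P, supply qs = 3P - 270.
Setting them equal: 2688 - 5P = 3P - 270 → 2958 = 8P, so P = 369.75 and q = 839.25.
Δq = 839.25 − 606 = +233.25.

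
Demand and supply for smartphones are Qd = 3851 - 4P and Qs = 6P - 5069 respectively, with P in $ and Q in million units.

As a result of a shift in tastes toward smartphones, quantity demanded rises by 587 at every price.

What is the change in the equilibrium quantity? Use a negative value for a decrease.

+352.2

Original equilibrium: 3851 - 4P = 6P - 5069 gives 8920 = 10P, so P = 892 and Q = 283.
After the shift, demand is Qd = 4438 - 4P and supply is Qs = 6P - 5069.
Equate the new curves: 4438 - 4P = 6P - 5069, giving 9507 = 10P, P = 950.7, Q = 635.2.
ΔQ = 635.2 − 283 = +352.2.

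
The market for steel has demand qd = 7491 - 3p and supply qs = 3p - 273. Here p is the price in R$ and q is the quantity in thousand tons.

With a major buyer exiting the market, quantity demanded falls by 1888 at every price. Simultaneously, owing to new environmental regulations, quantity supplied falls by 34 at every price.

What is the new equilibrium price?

985

Initially, 7491 - 3p = 3p - 273, so 7764 = 6p and p = 1294, q = 3609.
The shock moves the curves to qd = 5603 - 3p and qs = 3p - 307.
Equate the new curves: 5603 - 3p = 3p - 307, giving 5910 = 6p, p = 985, q = 2648.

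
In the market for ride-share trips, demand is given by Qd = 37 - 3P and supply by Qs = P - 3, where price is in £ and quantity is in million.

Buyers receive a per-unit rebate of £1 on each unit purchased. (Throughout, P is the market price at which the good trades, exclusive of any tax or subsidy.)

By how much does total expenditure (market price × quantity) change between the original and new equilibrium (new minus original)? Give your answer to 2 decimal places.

+13.31

Solve the original market: 37 - 3P = P - 3, hence P = 10 and Q = 7.
Since buyers' out-of-pocket price is the market price minus the rebate, the effective demand curve becomes Qd = 40 - 3P.
Equate the new curves: 40 - 3P = P - 3, giving 43 = 4P, P = 10.75, Q = 7.75.
Expenditure moves from 10×7 = 70 to 10.75×7.75 = 83.3125; change = +13.31.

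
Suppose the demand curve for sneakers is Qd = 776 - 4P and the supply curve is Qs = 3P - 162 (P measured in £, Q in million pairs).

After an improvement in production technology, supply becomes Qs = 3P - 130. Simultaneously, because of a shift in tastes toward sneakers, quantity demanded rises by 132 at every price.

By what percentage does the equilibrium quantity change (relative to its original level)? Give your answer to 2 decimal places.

+31.19

Before the shock: 776 - 4P = 3P - 162 ⇒ 938 = 7P ⇒ P = 134, Q = 240.
The new curves are Qd = 908 - 4P (demand) and Qs = 3P - 130 (supply).
New equilibrium: 908 - 4P = 3P - 130 ⇒ 1038 = 7P ⇒ P = 1038/7 ≈ 148.2857, Q = 2204/7 ≈ 314.8571.
%ΔQ = (314.8571 − 240) / 240 × 100 = +31.19%.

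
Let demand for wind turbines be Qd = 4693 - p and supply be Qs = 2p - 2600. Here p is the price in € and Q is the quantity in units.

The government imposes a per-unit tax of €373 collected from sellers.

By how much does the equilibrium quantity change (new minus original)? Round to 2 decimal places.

Initially, 4693 - p = 2p - 2600, so 7293 = 3p and p = 2431, Q = 2262.
Since sellers keep the price net of the tax, the effective supply curve becomes Qs = 2p - 3346.
Setting them equal: 4693 - p = 2p - 3346 → 8039 = 3p, so p = 8039/3 ≈ 2679.6667 and Q = 6040/3 ≈ 2013.3333.
ΔQ = 2013.3333 − 2262 = -248.67.

-248.67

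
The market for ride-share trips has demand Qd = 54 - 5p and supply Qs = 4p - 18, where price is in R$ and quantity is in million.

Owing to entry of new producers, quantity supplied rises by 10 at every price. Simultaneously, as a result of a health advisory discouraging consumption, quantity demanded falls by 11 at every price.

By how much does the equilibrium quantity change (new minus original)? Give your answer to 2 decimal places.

Original equilibrium: 54 - 5p = 4p - 18 gives 72 = 9p, so p = 8 and Q = 14.
The shock moves the curves to Qd = 43 - 5p and Qs = 4p - 8.
New equilibrium: 43 - 5p = 4p - 8 ⇒ 51 = 9p ⇒ p = 17/3 ≈ 5.6667, Q = 44/3 ≈ 14.6667.
ΔQ = 14.6667 − 14 = +0.67.

+0.67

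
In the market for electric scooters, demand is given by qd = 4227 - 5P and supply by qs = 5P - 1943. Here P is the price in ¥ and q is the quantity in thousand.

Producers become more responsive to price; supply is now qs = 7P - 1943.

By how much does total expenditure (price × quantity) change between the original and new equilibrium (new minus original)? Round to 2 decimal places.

Before the shock: 4227 - 5P = 5P - 1943 ⇒ 6170 = 10P ⇒ P = 617, q = 1142.
The shock moves the curves to qd = 4227 - 5P and qs = 7P - 1943.
Clearing the new market: 4227 - 5P = 7P - 1943, so P = 3085/6 ≈ 514.1667 and q = 9937/6 ≈ 1656.1667.
Expenditure moves from 617×1142 = 704614 to 514.1667×1656.1667 = 851545.6944; change = +146931.69.

+146931.69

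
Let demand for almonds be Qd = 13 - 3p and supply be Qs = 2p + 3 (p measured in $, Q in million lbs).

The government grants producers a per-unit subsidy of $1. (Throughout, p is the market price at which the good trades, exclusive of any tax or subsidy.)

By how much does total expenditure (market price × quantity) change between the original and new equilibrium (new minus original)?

Original equilibrium: 13 - 3p = 2p + 3 gives 10 = 5p, so p = 2 and Q = 7.
Since sellers receive the price plus the subsidy, the effective supply curve becomes Qs = 2p + 5.
Equate the new curves: 13 - 3p = 2p + 5, giving 8 = 5p, p = 1.6, Q = 8.2.
Expenditure moves from 2×7 = 14 to 1.6×8.2 = 13.12; change = -0.88.

-0.88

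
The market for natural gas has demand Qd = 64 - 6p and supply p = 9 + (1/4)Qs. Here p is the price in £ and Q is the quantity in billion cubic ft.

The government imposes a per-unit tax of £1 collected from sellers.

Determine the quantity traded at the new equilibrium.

Original equilibrium: 64 - 6p = 4p - 36 gives 100 = 10p, so p = 10 and Q = 4.
Since sellers keep the price net of the tax, the effective supply curve becomes Qs = 4p - 40.
New equilibrium: 64 - 6p = 4p - 40 ⇒ 104 = 10p ⇒ p = 10.4, Q = 1.6.

1.6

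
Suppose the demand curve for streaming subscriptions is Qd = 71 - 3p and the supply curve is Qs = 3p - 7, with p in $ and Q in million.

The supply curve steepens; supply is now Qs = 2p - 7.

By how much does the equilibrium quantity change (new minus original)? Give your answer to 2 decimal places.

-7.80

Initially, 71 - 3p = 3p - 7, so 78 = 6p and p = 13, Q = 32.
The shock moves the curves to Qd = 71 - 3p and Qs = 2p - 7.
Equate the new curves: 71 - 3p = 2p - 7, giving 78 = 5p, p = 15.6, Q = 24.2.
ΔQ = 24.2 − 32 = -7.80.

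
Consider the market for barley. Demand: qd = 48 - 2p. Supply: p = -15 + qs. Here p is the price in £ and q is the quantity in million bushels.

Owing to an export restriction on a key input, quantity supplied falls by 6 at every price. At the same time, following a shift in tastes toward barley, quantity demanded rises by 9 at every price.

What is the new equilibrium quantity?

25

Before the shock: 48 - 2p = p + 15 ⇒ 33 = 3p ⇒ p = 11, q = 26.
The shock moves the curves to qd = 57 - 2p and qs = p + 9.
Clearing the new market: 57 - 2p = p + 9, so p = 16 and q = 25.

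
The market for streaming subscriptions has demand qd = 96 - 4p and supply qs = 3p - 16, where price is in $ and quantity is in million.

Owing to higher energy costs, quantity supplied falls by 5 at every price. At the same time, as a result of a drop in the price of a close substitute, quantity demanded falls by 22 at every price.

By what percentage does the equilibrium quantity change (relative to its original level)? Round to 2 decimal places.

-38.39

Before the shock: 96 - 4p = 3p - 16 ⇒ 112 = 7p ⇒ p = 16, q = 32.
After the shift, demand is qd = 74 - 4p and supply is qs = 3p - 21.
Setting them equal: 74 - 4p = 3p - 21 → 95 = 7p, so p = 95/7 ≈ 13.5714 and q = 138/7 ≈ 19.7143.
%Δq = (19.7143 − 32) / 32 × 100 = -38.39%.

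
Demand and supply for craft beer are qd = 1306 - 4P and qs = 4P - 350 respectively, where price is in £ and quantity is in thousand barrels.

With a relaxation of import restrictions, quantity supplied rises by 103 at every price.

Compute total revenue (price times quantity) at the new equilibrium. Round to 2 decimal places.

Solve the original market: 1306 - 4P = 4P - 350, hence P = 207 and q = 478.
With the change applied: demand qd = 1306 - 4P, supply qs = 4P - 247.
New equilibrium: 1306 - 4P = 4P - 247 ⇒ 1553 = 8P ⇒ P = 194.125, q = 529.5.
New expenditure = 194.125 × 529.5 = 102789.19.

102789.19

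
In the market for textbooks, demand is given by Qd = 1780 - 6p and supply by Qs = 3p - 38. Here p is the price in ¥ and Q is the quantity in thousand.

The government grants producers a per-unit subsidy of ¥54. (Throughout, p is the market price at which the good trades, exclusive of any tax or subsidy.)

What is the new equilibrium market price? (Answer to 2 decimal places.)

184.00

Before the shock: 1780 - 6p = 3p - 38 ⇒ 1818 = 9p ⇒ p = 202, Q = 568.
Since sellers receive the price plus the subsidy, the effective supply curve becomes Qs = 3p + 124.
Setting them equal: 1780 - 6p = 3p + 124 → 1656 = 9p, so p = 184 and Q = 676.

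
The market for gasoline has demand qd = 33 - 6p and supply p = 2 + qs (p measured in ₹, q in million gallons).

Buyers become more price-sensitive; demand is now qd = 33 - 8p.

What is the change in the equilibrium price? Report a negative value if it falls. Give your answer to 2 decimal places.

-1.11

Original equilibrium: 33 - 6p = p - 2 gives 35 = 7p, so p = 5 and q = 3.
The new curves are qd = 33 - 8p (demand) and qs = p - 2 (supply).
Clearing the new market: 33 - 8p = p - 2, so p = 35/9 ≈ 3.8889 and q = 17/9 ≈ 1.8889.
Δp = 3.8889 − 5 = -1.11.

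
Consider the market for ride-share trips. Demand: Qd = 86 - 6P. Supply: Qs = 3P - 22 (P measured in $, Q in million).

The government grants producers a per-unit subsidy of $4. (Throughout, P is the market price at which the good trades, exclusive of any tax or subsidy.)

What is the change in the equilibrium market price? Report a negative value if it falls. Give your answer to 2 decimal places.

Before the shock: 86 - 6P = 3P - 22 ⇒ 108 = 9P ⇒ P = 12, Q = 14.
Since sellers receive the price plus the subsidy, the effective supply curve becomes Qs = 3P - 10.
Equate the new curves: 86 - 6P = 3P - 10, giving 96 = 9P, P = 32/3 ≈ 10.6667, Q = 22.
ΔP = 10.6667 − 12 = -1.33.

-1.33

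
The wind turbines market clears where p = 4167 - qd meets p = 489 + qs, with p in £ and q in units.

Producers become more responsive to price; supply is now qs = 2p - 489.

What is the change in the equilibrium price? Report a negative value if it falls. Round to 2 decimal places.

-776.00

Initially, 4167 - p = p - 489, so 4656 = 2p and p = 2328, q = 1839.
The new curves are qd = 4167 - p (demand) and qs = 2p - 489 (supply).
New equilibrium: 4167 - p = 2p - 489 ⇒ 4656 = 3p ⇒ p = 1552, q = 2615.
Δp = 1552 − 2328 = -776.00.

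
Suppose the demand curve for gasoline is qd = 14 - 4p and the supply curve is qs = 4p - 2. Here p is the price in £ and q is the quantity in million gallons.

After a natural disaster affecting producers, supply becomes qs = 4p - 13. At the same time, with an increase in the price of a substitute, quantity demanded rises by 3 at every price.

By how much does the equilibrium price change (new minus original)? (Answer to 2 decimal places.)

Initially, 14 - 4p = 4p - 2, so 16 = 8p and p = 2, q = 6.
The shock moves the curves to qd = 17 - 4p and qs = 4p - 13.
New equilibrium: 17 - 4p = 4p - 13 ⇒ 30 = 8p ⇒ p = 3.75, q = 2.
Δp = 3.75 − 2 = +1.75.

+1.75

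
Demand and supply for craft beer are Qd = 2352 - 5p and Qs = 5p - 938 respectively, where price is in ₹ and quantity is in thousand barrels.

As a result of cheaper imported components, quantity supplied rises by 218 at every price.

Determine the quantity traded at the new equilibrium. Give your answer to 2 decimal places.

Initially, 2352 - 5p = 5p - 938, so 3290 = 10p and p = 329, Q = 707.
The shock moves the curves to Qd = 2352 - 5p and Qs = 5p - 720.
Setting them equal: 2352 - 5p = 5p - 720 → 3072 = 10p, so p = 307.2 and Q = 816.

816.00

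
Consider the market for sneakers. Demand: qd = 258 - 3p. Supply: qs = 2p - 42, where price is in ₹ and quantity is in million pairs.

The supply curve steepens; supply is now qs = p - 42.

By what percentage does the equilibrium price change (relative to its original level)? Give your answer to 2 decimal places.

+25.00

Solve the original market: 258 - 3p = 2p - 42, hence p = 60 and q = 78.
The shock moves the curves to qd = 258 - 3p and qs = p - 42.
New equilibrium: 258 - 3p = p - 42 ⇒ 300 = 4p ⇒ p = 75, q = 33.
%Δp = (75 − 60) / 60 × 100 = +25.00%.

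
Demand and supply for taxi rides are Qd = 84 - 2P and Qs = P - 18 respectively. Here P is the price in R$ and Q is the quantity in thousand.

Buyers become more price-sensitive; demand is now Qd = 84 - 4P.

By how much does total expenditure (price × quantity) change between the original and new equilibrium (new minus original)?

Solve the original market: 84 - 2P = P - 18, hence P = 34 and Q = 16.
With the change applied: demand Qd = 84 - 4P, supply Qs = P - 18.
New equilibrium: 84 - 4P = P - 18 ⇒ 102 = 5P ⇒ P = 20.4, Q = 2.4.
Expenditure moves from 34×16 = 544 to 20.4×2.4 = 48.96; change = -495.04.

-495.04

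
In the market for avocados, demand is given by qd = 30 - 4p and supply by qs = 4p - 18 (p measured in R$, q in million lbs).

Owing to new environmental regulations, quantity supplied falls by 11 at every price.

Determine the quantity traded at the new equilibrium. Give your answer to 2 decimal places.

0.50

Before the shock: 30 - 4p = 4p - 18 ⇒ 48 = 8p ⇒ p = 6, q = 6.
The shock moves the curves to qd = 30 - 4p and qs = 4p - 29.
Equate the new curves: 30 - 4p = 4p - 29, giving 59 = 8p, p = 7.375, q = 0.5.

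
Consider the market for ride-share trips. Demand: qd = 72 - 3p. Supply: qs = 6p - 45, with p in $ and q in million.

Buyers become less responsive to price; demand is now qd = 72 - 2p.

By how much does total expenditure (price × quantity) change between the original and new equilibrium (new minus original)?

Solve the original market: 72 - 3p = 6p - 45, hence p = 13 and q = 33.
After the shift, demand is qd = 72 - 2p and supply is qs = 6p - 45.
New equilibrium: 72 - 2p = 6p - 45 ⇒ 117 = 8p ⇒ p = 14.625, q = 42.75.
Expenditure moves from 13×33 = 429 to 14.625×42.75 = 625.21875; change = +196.21875.

+196.21875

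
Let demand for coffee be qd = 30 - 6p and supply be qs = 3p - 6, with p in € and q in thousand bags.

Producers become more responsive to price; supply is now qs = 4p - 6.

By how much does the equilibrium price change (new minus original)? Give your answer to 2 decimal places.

-0.40

Before the shock: 30 - 6p = 3p - 6 ⇒ 36 = 9p ⇒ p = 4, q = 6.
After the shift, demand is qd = 30 - 6p and supply is qs = 4p - 6.
Equate the new curves: 30 - 6p = 4p - 6, giving 36 = 10p, p = 3.6, q = 8.4.
Δp = 3.6 − 4 = -0.40.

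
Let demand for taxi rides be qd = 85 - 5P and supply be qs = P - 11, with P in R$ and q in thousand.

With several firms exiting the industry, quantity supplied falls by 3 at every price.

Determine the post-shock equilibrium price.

Initially, 85 - 5P = P - 11, so 96 = 6P and P = 16, q = 5.
The shock moves the curves to qd = 85 - 5P and qs = P - 14.
Equate the new curves: 85 - 5P = P - 14, giving 99 = 6P, P = 16.5, q = 2.5.

16.5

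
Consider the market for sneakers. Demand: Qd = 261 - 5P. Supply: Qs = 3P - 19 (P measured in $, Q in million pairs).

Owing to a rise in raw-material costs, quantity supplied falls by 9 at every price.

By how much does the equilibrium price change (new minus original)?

+1.125

Initially, 261 - 5P = 3P - 19, so 280 = 8P and P = 35, Q = 86.
With the change applied: demand Qd = 261 - 5P, supply Qs = 3P - 28.
New equilibrium: 261 - 5P = 3P - 28 ⇒ 289 = 8P ⇒ P = 36.125, Q = 80.375.
ΔP = 36.125 − 35 = +1.125.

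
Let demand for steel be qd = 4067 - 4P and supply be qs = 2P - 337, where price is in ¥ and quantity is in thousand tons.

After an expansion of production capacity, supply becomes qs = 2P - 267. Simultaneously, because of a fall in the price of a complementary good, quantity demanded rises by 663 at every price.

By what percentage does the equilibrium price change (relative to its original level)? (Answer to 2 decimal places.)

Original equilibrium: 4067 - 4P = 2P - 337 gives 4404 = 6P, so P = 734 and q = 1131.
The new curves are qd = 4730 - 4P (demand) and qs = 2P - 267 (supply).
New equilibrium: 4730 - 4P = 2P - 267 ⇒ 4997 = 6P ⇒ P = 4997/6 ≈ 832.8333, q = 4196/3 ≈ 1398.6667.
%ΔP = (832.8333 − 734) / 734 × 100 = +13.47%.

+13.47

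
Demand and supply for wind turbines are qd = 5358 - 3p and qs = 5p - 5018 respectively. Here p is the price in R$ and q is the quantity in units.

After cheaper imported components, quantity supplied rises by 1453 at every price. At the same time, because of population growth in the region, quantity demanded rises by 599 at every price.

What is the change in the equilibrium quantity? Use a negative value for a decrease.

Original equilibrium: 5358 - 3p = 5p - 5018 gives 10376 = 8p, so p = 1297 and q = 1467.
With the change applied: demand qd = 5957 - 3p, supply qs = 5p - 3565.
Equate the new curves: 5957 - 3p = 5p - 3565, giving 9522 = 8p, p = 1190.25, q = 2386.25.
Δq = 2386.25 − 1467 = +919.25.

+919.25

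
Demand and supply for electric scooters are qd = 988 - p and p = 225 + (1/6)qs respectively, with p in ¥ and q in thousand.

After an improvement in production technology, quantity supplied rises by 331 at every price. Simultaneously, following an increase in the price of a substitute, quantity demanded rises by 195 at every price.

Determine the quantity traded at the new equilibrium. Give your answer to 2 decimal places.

868.43

Initially, 988 - p = 6p - 1350, so 2338 = 7p and p = 334, q = 654.
The shock moves the curves to qd = 1183 - p and qs = 6p - 1019.
Setting them equal: 1183 - p = 6p - 1019 → 2202 = 7p, so p = 2202/7 ≈ 314.5714 and q = 6079/7 ≈ 868.4286.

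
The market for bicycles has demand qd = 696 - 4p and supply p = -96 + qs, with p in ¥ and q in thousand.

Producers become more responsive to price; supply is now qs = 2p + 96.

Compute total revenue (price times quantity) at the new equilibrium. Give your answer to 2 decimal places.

29600.00

Original equilibrium: 696 - 4p = p + 96 gives 600 = 5p, so p = 120 and q = 216.
The shock moves the curves to qd = 696 - 4p and qs = 2p + 96.
Setting them equal: 696 - 4p = 2p + 96 → 600 = 6p, so p = 100 and q = 296.
New expenditure = 100 × 296 = 29600.00.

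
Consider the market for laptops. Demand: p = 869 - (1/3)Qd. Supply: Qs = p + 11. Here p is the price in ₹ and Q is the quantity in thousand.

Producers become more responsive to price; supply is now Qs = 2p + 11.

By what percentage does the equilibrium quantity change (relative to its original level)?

+59

Original equilibrium: 2607 - 3p = p + 11 gives 2596 = 4p, so p = 649 and Q = 660.
With the change applied: demand Qd = 2607 - 3p, supply Qs = 2p + 11.
Setting them equal: 2607 - 3p = 2p + 11 → 2596 = 5p, so p = 519.2 and Q = 1049.4.
%ΔQ = (1049.4 − 660) / 660 × 100 = +59%.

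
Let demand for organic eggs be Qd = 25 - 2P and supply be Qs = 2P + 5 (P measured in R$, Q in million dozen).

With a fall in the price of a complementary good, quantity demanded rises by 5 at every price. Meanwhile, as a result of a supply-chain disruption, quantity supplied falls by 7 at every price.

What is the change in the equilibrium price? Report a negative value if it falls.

+3

Original equilibrium: 25 - 2P = 2P + 5 gives 20 = 4P, so P = 5 and Q = 15.
With the change applied: demand Qd = 30 - 2P, supply Qs = 2P - 2.
Equate the new curves: 30 - 2P = 2P - 2, giving 32 = 4P, P = 8, Q = 14.
ΔP = 8 − 5 = +3.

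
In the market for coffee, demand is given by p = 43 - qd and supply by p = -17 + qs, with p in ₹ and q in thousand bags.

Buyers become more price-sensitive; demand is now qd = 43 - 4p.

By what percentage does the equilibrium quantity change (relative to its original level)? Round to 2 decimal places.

Initially, 43 - p = p + 17, so 26 = 2p and p = 13, q = 30.
The new curves are qd = 43 - 4p (demand) and qs = p + 17 (supply).
Equate the new curves: 43 - 4p = p + 17, giving 26 = 5p, p = 5.2, q = 22.2.
%Δq = (22.2 − 30) / 30 × 100 = -26.00%.

-26.00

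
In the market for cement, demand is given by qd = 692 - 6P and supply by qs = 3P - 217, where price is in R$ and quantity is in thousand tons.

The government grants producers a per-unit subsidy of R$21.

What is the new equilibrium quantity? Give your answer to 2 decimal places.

128.00

Original equilibrium: 692 - 6P = 3P - 217 gives 909 = 9P, so P = 101 and q = 86.
Since sellers receive the price plus the subsidy, the effective supply curve becomes qs = 3P - 154.
Setting them equal: 692 - 6P = 3P - 154 → 846 = 9P, so P = 94 and q = 128.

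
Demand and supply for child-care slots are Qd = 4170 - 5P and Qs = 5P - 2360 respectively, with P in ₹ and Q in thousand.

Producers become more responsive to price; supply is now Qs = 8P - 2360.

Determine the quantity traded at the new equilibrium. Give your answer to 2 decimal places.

1658.46

Original equilibrium: 4170 - 5P = 5P - 2360 gives 6530 = 10P, so P = 653 and Q = 905.
With the change applied: demand Qd = 4170 - 5P, supply Qs = 8P - 2360.
New equilibrium: 4170 - 5P = 8P - 2360 ⇒ 6530 = 13P ⇒ P = 6530/13 ≈ 502.3077, Q = 21560/13 ≈ 1658.4615.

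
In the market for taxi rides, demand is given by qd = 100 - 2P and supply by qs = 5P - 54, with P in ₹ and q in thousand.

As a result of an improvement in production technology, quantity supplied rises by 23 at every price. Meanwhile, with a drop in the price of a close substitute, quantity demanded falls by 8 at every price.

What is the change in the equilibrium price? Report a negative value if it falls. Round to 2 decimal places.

Before the shock: 100 - 2P = 5P - 54 ⇒ 154 = 7P ⇒ P = 22, q = 56.
After the shift, demand is qd = 92 - 2P and supply is qs = 5P - 31.
Equate the new curves: 92 - 2P = 5P - 31, giving 123 = 7P, P = 123/7 ≈ 17.5714, q = 398/7 ≈ 56.8571.
ΔP = 17.5714 − 22 = -4.43.

-4.43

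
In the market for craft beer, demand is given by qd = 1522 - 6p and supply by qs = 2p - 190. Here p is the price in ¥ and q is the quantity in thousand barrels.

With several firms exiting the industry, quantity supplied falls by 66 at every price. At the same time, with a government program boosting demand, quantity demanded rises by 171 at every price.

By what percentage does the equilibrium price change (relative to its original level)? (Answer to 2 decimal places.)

+13.84

Original equilibrium: 1522 - 6p = 2p - 190 gives 1712 = 8p, so p = 214 and q = 238.
After the shift, demand is qd = 1693 - 6p and supply is qs = 2p - 256.
Equate the new curves: 1693 - 6p = 2p - 256, giving 1949 = 8p, p = 243.625, q = 231.25.
%Δp = (243.625 − 214) / 214 × 100 = +13.84%.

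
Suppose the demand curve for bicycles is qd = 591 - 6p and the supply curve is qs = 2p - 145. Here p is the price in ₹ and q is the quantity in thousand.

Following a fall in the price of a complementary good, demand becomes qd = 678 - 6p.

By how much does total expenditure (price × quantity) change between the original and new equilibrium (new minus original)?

Before the shock: 591 - 6p = 2p - 145 ⇒ 736 = 8p ⇒ p = 92, q = 39.
The shock moves the curves to qd = 678 - 6p and qs = 2p - 145.
Clearing the new market: 678 - 6p = 2p - 145, so p = 102.875 and q = 60.75.
Expenditure moves from 92×39 = 3588 to 102.875×60.75 = 6249.65625; change = +2661.65625.

+2661.65625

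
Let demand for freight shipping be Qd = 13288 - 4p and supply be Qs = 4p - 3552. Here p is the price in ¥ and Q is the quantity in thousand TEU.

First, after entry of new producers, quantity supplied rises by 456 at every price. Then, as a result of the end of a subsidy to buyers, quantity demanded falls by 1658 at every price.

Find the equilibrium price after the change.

Before the shock: 13288 - 4p = 4p - 3552 ⇒ 16840 = 8p ⇒ p = 2105, Q = 4868.
After the shift, demand is Qd = 11630 - 4p and supply is Qs = 4p - 3096.
Equate the new curves: 11630 - 4p = 4p - 3096, giving 14726 = 8p, p = 1840.75, Q = 4267.

1840.75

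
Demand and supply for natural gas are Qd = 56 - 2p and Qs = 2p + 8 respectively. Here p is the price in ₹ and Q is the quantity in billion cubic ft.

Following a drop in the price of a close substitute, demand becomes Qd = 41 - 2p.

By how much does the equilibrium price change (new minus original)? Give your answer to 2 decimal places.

Initially, 56 - 2p = 2p + 8, so 48 = 4p and p = 12, Q = 32.
With the change applied: demand Qd = 41 - 2p, supply Qs = 2p + 8.
Setting them equal: 41 - 2p = 2p + 8 → 33 = 4p, so p = 8.25 and Q = 24.5.
Δp = 8.25 − 12 = -3.75.

-3.75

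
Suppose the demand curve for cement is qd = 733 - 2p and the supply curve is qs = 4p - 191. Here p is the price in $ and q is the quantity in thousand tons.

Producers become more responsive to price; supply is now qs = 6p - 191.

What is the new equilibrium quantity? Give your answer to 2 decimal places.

Solve the original market: 733 - 2p = 4p - 191, hence p = 154 and q = 425.
The new curves are qd = 733 - 2p (demand) and qs = 6p - 191 (supply).
New equilibrium: 733 - 2p = 6p - 191 ⇒ 924 = 8p ⇒ p = 115.5, q = 502.

502.00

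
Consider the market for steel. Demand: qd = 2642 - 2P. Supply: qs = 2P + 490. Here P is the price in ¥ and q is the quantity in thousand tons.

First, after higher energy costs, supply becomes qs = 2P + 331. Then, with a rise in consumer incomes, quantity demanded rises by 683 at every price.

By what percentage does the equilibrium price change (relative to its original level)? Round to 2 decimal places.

+39.13

Solve the original market: 2642 - 2P = 2P + 490, hence P = 538 and q = 1566.
With the change applied: demand qd = 3325 - 2P, supply qs = 2P + 331.
New equilibrium: 3325 - 2P = 2P + 331 ⇒ 2994 = 4P ⇒ P = 748.5, q = 1828.
%ΔP = (748.5 − 538) / 538 × 100 = +39.13%.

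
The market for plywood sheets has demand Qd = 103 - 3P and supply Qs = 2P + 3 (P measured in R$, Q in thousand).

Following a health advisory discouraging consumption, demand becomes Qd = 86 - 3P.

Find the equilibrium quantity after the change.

36.2

Before the shock: 103 - 3P = 2P + 3 ⇒ 100 = 5P ⇒ P = 20, Q = 43.
After the shift, demand is Qd = 86 - 3P and supply is Qs = 2P + 3.
Equate the new curves: 86 - 3P = 2P + 3, giving 83 = 5P, P = 16.6, Q = 36.2.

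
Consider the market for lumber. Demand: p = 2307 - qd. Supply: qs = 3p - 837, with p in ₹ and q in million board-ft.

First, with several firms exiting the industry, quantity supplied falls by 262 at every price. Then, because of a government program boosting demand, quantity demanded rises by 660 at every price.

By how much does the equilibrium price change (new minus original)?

Initially, 2307 - p = 3p - 837, so 3144 = 4p and p = 786, q = 1521.
After the shift, demand is qd = 2967 - p and supply is qs = 3p - 1099.
Setting them equal: 2967 - p = 3p - 1099 → 4066 = 4p, so p = 1016.5 and q = 1950.5.
Δp = 1016.5 − 786 = +230.5.

+230.5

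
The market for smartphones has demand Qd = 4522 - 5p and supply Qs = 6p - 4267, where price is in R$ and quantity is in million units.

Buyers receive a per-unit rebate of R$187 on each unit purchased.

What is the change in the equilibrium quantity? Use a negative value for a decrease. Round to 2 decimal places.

Original equilibrium: 4522 - 5p = 6p - 4267 gives 8789 = 11p, so p = 799 and Q = 527.
Since buyers' out-of-pocket price is the market price minus the rebate, the effective demand curve becomes Qd = 5457 - 5p.
Setting them equal: 5457 - 5p = 6p - 4267 → 9724 = 11p, so p = 884 and Q = 1037.
ΔQ = 1037 − 527 = +510.00.

+510.00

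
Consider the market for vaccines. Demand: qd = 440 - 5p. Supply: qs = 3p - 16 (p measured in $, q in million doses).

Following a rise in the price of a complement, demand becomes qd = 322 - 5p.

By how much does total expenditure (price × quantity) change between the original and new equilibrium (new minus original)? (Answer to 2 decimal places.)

Before the shock: 440 - 5p = 3p - 16 ⇒ 456 = 8p ⇒ p = 57, q = 155.
The new curves are qd = 322 - 5p (demand) and qs = 3p - 16 (supply).
New equilibrium: 322 - 5p = 3p - 16 ⇒ 338 = 8p ⇒ p = 42.25, q = 110.75.
Expenditure moves from 57×155 = 8835 to 42.25×110.75 = 4679.1875; change = -4155.81.

-4155.81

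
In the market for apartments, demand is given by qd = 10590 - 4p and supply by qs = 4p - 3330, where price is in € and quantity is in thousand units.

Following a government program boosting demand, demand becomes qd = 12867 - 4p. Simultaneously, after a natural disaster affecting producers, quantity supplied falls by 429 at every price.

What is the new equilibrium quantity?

Before the shock: 10590 - 4p = 4p - 3330 ⇒ 13920 = 8p ⇒ p = 1740, q = 3630.
With the change applied: demand qd = 12867 - 4p, supply qs = 4p - 3759.
Clearing the new market: 12867 - 4p = 4p - 3759, so p = 2078.25 and q = 4554.

4554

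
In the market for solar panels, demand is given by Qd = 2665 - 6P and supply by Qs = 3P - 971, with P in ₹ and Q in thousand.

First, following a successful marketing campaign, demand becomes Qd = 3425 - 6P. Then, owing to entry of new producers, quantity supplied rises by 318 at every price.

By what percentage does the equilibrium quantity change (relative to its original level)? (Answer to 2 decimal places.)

+193.08

Original equilibrium: 2665 - 6P = 3P - 971 gives 3636 = 9P, so P = 404 and Q = 241.
The shock moves the curves to Qd = 3425 - 6P and Qs = 3P - 653.
New equilibrium: 3425 - 6P = 3P - 653 ⇒ 4078 = 9P ⇒ P = 4078/9 ≈ 453.1111, Q = 2119/3 ≈ 706.3333.
%ΔQ = (706.3333 − 241) / 241 × 100 = +193.08%.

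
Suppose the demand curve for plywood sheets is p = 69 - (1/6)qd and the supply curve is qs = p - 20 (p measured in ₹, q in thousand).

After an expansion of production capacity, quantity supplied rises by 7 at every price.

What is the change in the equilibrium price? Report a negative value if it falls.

Initially, 414 - 6p = p - 20, so 434 = 7p and p = 62, q = 42.
The shock moves the curves to qd = 414 - 6p and qs = p - 13.
Equate the new curves: 414 - 6p = p - 13, giving 427 = 7p, p = 61, q = 48.
Δp = 61 − 62 = -1.

-1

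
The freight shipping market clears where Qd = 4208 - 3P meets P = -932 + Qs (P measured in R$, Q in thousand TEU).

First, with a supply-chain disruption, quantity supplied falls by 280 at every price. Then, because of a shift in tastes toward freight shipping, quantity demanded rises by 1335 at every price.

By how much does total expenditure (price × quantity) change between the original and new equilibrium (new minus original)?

Original equilibrium: 4208 - 3P = P + 932 gives 3276 = 4P, so P = 819 and Q = 1751.
The new curves are Qd = 5543 - 3P (demand) and Qs = P + 652 (supply).
New equilibrium: 5543 - 3P = P + 652 ⇒ 4891 = 4P ⇒ P = 1222.75, Q = 1874.75.
Expenditure moves from 819×1751 = 1434069 to 1222.75×1874.75 = 2292350.5625; change = +858281.5625.

+858281.5625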